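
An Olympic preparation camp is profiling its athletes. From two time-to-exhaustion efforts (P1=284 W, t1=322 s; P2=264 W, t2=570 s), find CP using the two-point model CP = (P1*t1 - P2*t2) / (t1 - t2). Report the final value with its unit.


Work in trial 1 = 91448 J
Work in trial 2 = 150480 J
Delta work = -59032 J
Delta time = -248 s
CP = -59032 / -248 = 238.03 W

238.03 W


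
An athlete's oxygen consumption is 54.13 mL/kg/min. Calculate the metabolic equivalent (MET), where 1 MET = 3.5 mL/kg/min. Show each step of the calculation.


MET = VO2 / 3.5
= 54.13 / 3.5
= 15.47 METs

15.47 METs


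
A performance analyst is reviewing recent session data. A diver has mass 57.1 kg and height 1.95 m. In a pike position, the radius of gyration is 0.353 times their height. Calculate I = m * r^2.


r = 0.353 * 1.95 = 0.68835 m
I = m * r^2 = 57.1 * 0.473826 = 27.055 kg*m^2

27.055 kg*m^2


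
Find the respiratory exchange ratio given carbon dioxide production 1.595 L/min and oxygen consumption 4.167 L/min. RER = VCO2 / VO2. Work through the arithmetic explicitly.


VCO2 = 1.595 L/min
VO2 = 4.167 L/min
RER = 1.595 / 4.167 = 0.3828

0.3828


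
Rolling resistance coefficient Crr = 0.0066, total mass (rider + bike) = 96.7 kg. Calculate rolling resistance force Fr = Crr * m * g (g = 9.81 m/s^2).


Fr = Crr * m * g
= 0.0066 * 96.7 * 9.81
= 6.261 N

6.261 N


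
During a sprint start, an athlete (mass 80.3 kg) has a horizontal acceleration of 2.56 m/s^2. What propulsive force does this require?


Propulsive force = mass * acceleration
= 80.3 kg * 2.56 m/s^2
= 205.57 N

205.57 N


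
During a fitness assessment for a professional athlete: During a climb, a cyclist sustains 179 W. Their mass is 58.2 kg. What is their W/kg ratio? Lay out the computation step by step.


Power-to-weight = 179 W / 58.2 kg
= 3.076 W/kg

3.076 W/kg


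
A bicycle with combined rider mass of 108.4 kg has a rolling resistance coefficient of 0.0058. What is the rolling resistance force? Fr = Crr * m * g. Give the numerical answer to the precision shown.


Fr = 0.0058 * 108.4 * 9.81
= 0.62872 * 9.81
= 6.168 N

6.168 N


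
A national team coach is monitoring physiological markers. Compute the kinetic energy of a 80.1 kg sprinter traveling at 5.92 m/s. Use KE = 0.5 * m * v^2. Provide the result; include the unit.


Velocity squared = 35.0464
KE = 0.5 * 80.1 * 35.0464 = 1403.61 J

1403.61 J


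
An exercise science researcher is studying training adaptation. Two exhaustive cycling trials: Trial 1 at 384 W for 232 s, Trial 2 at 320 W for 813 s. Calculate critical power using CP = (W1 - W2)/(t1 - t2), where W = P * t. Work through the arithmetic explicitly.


W1 = 384 * 232 = 89088 J
W2 = 320 * 813 = 260160 J
CP = (89088 - 260160) / (232 - 813)
= -171072 / -581
= 294.44 W

294.44 W


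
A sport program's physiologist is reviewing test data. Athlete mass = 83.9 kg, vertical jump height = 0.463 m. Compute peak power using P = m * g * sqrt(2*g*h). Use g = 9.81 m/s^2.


sqrt(2 * 9.81 * 0.463) = sqrt(9.08406) = 3.013977 m/s
P = 83.9 * 9.81 * 3.013977
= 2480.68 W

2480.68 W


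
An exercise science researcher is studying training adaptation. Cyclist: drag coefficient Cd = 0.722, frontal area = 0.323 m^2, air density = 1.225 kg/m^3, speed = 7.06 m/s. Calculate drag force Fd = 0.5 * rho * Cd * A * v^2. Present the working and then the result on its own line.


v^2 = 7.06^2 = 49.8436
Fd = 0.5 * 1.225 * 0.722 * 0.323 * 49.8436
= 7.12 N

7.12 N


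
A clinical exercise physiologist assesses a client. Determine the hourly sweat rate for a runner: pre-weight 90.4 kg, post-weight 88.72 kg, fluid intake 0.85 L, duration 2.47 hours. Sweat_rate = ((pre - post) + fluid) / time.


Mass lost = 90.4 - 88.72 = 1.68 kg
Add fluid consumed: 1.68 + 0.85 = 2.53 L total sweat
Sweat rate = 2.53 / 2.47 = 1.024 L/h

1.024 L/h


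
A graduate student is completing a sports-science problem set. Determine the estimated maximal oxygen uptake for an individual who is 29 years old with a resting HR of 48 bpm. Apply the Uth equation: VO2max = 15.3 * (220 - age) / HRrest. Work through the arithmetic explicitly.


HRmax = 220 - 29 = 191
VO2max = 15.3 * (191 / 48)
= 15.3 * 3.9792
= 60.88 mL/kg/min

60.88 mL/kg/min


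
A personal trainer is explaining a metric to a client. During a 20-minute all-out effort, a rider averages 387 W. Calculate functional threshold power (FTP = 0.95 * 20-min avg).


FTP = 0.95 * 387
= 367.65 W

367.65 W


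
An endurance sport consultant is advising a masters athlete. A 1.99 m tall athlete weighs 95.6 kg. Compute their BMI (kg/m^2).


height^2 = 3.9601 m^2
BMI = 95.6 / 3.9601 = 24.14 kg/m^2

24.14 kg/m^2


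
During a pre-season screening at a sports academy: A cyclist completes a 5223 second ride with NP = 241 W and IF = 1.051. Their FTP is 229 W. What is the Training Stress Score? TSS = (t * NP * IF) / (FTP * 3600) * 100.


t * NP * IF = 5223 * 241 * 1.051 = 1322938.893
FTP * 3600 = 824400
TSS = (1322938.893 / 824400) * 100 = 160.47

160.47 TSS


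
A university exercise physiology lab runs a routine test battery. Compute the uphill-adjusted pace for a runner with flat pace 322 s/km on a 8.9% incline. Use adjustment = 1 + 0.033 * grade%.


Adjustment factor = 1 + 0.033 * 8.9 = 1.2937
Grade-adjusted pace = 322 * 1.2937 = 416.57 s/km

416.57 s/km


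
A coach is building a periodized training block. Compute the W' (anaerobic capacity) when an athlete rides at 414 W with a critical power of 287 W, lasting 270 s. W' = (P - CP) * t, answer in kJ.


Above-CP power = 127 W
Duration = 270 s
W' = 127 * 270 = 34290 J
Convert: 34290 / 1000 = 34.29 kJ

34.29 kJ


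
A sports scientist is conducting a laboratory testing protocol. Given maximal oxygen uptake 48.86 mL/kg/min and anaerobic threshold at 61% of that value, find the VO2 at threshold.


Percentage as decimal = 0.61
VO2 at AT = 48.86 * 0.61 = 29.8 mL/kg/min

29.8 mL/kg/min


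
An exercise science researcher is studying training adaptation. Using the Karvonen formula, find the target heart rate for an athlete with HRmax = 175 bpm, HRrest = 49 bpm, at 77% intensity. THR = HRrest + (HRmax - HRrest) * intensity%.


HRR = 175 - 49 = 126
THR = 49 + 126 * 0.77
= 49 + 97.02
= 146.02 bpm

146.02 bpm


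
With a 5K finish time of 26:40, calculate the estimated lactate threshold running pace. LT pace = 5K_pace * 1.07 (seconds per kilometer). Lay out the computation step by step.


Race duration = 1600 s for 5 km
Average pace = 1600 / 5 = 320.0 s/km
LT pace = 320.0 * 1.07
= 342.4 s/km

342.4 s/km


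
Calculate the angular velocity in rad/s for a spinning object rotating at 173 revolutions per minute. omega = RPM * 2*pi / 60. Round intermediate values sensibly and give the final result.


omega = RPM * 2*pi / 60
= 173 * 6.28318531 / 60
= 18.117 rad/s

18.117 rad/s


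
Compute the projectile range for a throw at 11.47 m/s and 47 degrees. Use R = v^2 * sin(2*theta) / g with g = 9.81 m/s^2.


Two times the angle = 94 degrees
sin(94) = 0.997564
R = 131.5609 * 0.997564 / 9.81 = 13.378 m

13.378 m


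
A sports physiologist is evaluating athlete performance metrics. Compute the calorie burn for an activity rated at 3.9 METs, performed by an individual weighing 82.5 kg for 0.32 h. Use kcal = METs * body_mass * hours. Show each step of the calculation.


Product of METs and mass = 3.9 * 82.5 = 321.75
Total kcal = 321.75 * 0.32 = 102.96 kcal

102.96 kcal


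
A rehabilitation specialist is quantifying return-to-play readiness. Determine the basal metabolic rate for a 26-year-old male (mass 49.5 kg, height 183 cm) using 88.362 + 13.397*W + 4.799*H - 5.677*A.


BMR = 88.362 + 13.397*49.5 + 4.799*183 - 5.677*26
= 1482.13 kcal/day

1482.13 kcal/day


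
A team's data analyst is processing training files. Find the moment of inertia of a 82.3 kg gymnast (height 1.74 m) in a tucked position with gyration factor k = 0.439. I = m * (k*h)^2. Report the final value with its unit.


Radius of gyration = 0.439 * 1.74 = 0.76386 m
I = 82.3 * 0.76386^2
= 82.3 * 0.583482
= 48.021 kg*m^2

48.021 kg*m^2


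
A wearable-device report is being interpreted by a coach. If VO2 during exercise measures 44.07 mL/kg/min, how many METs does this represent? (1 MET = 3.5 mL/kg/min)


METs = VO2 / 3.5 = 44.07 / 3.5 = 12.59

12.59 METs


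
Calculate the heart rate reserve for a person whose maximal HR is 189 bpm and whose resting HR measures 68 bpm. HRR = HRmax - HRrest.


HRmax = 189 bpm
HRrest = 68 bpm
HRR = 189 - 68 = 121 bpm

121 bpm


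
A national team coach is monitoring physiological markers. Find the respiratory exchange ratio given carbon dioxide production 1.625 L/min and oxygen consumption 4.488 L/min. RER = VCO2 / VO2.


VCO2 = 1.625 L/min
VO2 = 4.488 L/min
RER = 1.625 / 4.488 = 0.3621

0.3621


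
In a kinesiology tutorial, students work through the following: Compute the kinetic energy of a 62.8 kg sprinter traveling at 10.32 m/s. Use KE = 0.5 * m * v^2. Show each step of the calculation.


Velocity squared = 106.5024
KE = 0.5 * 62.8 * 106.5024 = 3344.18 J

3344.18 J


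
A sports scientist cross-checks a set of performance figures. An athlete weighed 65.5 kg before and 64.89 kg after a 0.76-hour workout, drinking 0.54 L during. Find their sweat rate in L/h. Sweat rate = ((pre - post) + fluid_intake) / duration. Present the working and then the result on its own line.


Body mass change = 0.61 kg
Total sweat loss = 0.61 + 0.54 = 1.15 L
Rate = 1.15 / 0.76 = 1.513 L/h

1.513 L/h


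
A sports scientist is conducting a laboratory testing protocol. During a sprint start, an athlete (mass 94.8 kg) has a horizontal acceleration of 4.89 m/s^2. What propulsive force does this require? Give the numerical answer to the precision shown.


Propulsive force = mass * acceleration
= 94.8 kg * 4.89 m/s^2
= 463.57 N

463.57 N


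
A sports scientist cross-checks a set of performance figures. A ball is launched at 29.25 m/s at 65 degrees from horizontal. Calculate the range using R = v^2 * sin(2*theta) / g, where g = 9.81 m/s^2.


sin(2 * 65) = sin(130) = 0.766044
v^2 = 29.25^2 = 855.5625
R = 855.5625 * 0.766044 / 9.81
= 66.809 m

66.809 m


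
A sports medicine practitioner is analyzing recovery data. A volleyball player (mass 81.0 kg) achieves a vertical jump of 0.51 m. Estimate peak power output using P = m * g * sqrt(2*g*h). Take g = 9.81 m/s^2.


2 * g * h = 2 * 9.81 * 0.51 = 10.0062
sqrt(10.0062) = 3.163258 m/s
P = 81.0 * 9.81 * 3.163258 = 2513.56 W

2513.56 W


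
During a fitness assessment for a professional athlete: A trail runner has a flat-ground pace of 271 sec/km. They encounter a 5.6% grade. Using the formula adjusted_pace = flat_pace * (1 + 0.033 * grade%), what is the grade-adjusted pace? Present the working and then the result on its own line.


Grade factor = 1 + 0.033 * 5.6 = 1.1848
Adjusted = 271 * 1.1848 = 321.08 sec/km

321.08 s/km


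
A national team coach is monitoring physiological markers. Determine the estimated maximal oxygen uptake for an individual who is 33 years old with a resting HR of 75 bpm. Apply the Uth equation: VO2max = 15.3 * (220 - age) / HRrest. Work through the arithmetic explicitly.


HRmax = 220 - 33 = 187
VO2max = 15.3 * (187 / 75)
= 15.3 * 2.4933
= 38.15 mL/kg/min

38.15 mL/kg/min


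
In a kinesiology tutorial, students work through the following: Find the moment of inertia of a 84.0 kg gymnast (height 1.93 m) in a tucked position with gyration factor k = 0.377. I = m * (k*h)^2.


Radius of gyration = 0.377 * 1.93 = 0.72761 m
I = 84.0 * 0.72761^2
= 84.0 * 0.529416
= 44.471 kg*m^2

44.471 kg*m^2


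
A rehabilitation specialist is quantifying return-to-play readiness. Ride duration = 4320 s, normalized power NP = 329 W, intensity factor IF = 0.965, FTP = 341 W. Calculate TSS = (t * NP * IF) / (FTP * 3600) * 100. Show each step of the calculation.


Numerator = 4320 * 329 * 0.965 = 1371535.2
Denominator = 341 * 3600 = 1227600
TSS = 1371535.2 / 1227600 * 100
= 111.72

111.72 TSS


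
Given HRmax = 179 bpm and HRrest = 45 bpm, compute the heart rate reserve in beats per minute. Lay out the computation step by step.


Heart rate reserve = maximum HR minus resting HR
HRR = 179 - 45 = 134 bpm

134 bpm


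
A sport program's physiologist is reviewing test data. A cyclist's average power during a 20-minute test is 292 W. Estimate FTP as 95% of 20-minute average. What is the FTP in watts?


FTP = 20-min power * 0.95
= 292 * 0.95
= 277.4 W

277.4 W


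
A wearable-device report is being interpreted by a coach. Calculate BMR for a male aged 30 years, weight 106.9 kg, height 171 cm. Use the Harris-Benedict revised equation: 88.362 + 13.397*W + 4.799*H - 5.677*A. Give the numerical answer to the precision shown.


Substituting values:
W term = 13.397 * 106.9 = 1432.1393
H term = 4.799 * 171 = 820.629
A term = 5.677 * 30 = 170.31
BMR = 2170.82 kcal/day

2170.82 kcal/day


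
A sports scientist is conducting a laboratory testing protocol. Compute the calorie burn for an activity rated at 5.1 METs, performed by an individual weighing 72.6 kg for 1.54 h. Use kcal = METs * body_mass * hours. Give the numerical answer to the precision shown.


Product of METs and mass = 5.1 * 72.6 = 370.26
Total kcal = 370.26 * 1.54 = 570.2 kcal

570.2 kcal


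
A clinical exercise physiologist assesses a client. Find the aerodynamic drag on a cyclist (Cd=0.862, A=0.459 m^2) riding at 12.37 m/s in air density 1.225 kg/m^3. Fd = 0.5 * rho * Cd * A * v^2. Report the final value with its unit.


Fd = 0.5 * 1.225 * 0.862 * 0.459 * 12.37^2
= 0.5 * 1.225 * 0.862 * 0.459 * 153.0169
= 37.082 N

37.082 N


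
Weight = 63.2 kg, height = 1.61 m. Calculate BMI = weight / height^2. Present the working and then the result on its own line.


height^2 = 1.61^2 = 2.5921
BMI = 63.2 / 2.5921 = 24.38 kg/m^2

24.38 kg/m^2


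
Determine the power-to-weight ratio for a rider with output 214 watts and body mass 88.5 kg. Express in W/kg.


P/W = 214 / 88.5 = 2.418 W/kg

2.418 W/kg


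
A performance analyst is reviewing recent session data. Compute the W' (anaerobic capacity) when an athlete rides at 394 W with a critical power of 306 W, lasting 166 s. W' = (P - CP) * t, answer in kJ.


Above-CP power = 88 W
Duration = 166 s
W' = 88 * 166 = 14608 J
Convert: 14608 / 1000 = 14.608 kJ

14.608 kJ


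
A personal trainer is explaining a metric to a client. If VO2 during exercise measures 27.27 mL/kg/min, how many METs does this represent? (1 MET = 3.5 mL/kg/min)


METs = VO2 / 3.5 = 27.27 / 3.5 = 7.79

7.79 METs


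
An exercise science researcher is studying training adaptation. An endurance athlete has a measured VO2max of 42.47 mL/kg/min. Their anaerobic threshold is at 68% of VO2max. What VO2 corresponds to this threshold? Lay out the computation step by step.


Anaerobic threshold VO2 = VO2max * 68%
= 42.47 * 0.68
= 28.88 mL/kg/min

28.88 mL/kg/min


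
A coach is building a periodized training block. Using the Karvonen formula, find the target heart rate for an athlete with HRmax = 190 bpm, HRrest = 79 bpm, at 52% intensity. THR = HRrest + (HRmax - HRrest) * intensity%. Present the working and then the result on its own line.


HRR = 190 - 79 = 111
THR = 79 + 111 * 0.52
= 79 + 57.72
= 136.72 bpm

136.72 bpm


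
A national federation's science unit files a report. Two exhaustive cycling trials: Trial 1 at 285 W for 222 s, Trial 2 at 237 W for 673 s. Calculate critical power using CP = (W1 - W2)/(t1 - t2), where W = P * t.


W1 = 285 * 222 = 63270 J
W2 = 237 * 673 = 159501 J
CP = (63270 - 159501) / (222 - 673)
= -96231 / -451
= 213.37 W

213.37 W


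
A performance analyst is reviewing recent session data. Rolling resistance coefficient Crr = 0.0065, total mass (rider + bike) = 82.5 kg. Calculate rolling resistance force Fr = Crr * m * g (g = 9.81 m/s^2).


Fr = Crr * m * g
= 0.0065 * 82.5 * 9.81
= 5.261 N

5.261 N


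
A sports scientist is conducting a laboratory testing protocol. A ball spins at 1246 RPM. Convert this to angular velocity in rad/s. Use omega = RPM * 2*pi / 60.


omega = 1246 * 2 * pi / 60
= 1246 * 6.28318531 / 60
= 7828.849 / 60
= 130.481 rad/s

130.481 rad/s


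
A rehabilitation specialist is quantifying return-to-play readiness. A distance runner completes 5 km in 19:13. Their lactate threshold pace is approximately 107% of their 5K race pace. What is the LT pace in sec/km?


Convert to seconds: 19 min 13 s = 1153 s
Pace per km = 1153 / 5 = 230.6 s/km
LT pace = 230.6 * 1.07 = 246.74 s/km

246.74 s/km


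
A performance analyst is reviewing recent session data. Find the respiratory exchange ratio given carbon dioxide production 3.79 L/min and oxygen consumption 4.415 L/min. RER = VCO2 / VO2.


VCO2 = 3.79 L/min
VO2 = 4.415 L/min
RER = 3.79 / 4.415 = 0.8584

0.8584


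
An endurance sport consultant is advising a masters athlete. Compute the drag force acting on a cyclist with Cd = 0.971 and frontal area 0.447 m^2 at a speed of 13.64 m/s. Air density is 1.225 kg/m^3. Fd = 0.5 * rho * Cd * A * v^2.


Step 1: v^2 = 186.0496
Step 2: Fd = 0.5 * 1.225 * 0.971 * 0.447 * 186.0496
= 49.461 N

49.461 N


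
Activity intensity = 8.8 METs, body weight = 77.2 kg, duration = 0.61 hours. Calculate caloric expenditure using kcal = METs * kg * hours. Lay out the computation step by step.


kcal = 8.8 * 77.2 * 0.61
= 679.36 * 0.61
= 414.41 kcal

414.41 kcal


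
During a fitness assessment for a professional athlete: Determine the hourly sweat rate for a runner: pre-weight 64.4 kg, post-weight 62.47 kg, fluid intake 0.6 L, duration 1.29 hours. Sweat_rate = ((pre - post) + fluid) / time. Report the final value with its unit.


Mass lost = 64.4 - 62.47 = 1.93 kg
Add fluid consumed: 1.93 + 0.6 = 2.53 L total sweat
Sweat rate = 2.53 / 1.29 = 1.961 L/h

1.961 L/h


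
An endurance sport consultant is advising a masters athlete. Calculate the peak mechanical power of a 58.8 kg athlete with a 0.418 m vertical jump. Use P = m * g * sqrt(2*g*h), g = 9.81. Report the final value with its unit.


First, sqrt(2gh) = sqrt(2 * 9.81 * 0.418)
= sqrt(8.20116) = 2.863767 m/s
Power = 58.8 * 9.81 * 2.863767 = 1651.9 W

1651.9 W


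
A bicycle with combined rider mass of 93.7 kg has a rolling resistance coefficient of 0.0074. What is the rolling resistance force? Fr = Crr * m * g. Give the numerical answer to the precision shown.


Fr = 0.0074 * 93.7 * 9.81
= 0.69338 * 9.81
= 6.802 N

6.802 N


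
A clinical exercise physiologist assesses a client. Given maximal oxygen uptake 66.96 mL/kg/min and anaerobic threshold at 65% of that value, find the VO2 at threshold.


Percentage as decimal = 0.65
VO2 at AT = 66.96 * 0.65 = 43.52 mL/kg/min

43.52 mL/kg/min


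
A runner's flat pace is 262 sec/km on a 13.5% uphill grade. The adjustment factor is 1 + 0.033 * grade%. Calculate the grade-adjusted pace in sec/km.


Factor = 1 + 0.033 * 13.5 = 1.4455
Adjusted pace = 262 * 1.4455
= 378.72 sec/km

378.72 s/km


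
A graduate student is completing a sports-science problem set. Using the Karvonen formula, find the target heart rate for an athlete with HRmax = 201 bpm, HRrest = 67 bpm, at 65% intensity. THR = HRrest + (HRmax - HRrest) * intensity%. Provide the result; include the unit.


HRR = 201 - 67 = 134
THR = 67 + 134 * 0.65
= 67 + 87.1
= 154.1 bpm

154.1 bpm


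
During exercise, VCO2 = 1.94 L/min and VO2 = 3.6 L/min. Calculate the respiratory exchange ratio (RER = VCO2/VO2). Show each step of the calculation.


RER = VCO2 / VO2
= 1.94 / 3.6
= 0.5389

0.5389


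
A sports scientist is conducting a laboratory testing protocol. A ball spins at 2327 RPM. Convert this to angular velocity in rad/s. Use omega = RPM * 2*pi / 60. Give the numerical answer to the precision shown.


omega = 2327 * 2 * pi / 60
= 2327 * 6.28318531 / 60
= 14620.972 / 60
= 243.683 rad/s

243.683 rad/s


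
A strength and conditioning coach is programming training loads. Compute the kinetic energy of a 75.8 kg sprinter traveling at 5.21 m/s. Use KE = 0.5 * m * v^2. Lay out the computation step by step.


Velocity squared = 27.1441
KE = 0.5 * 75.8 * 27.1441 = 1028.76 J

1028.76 J


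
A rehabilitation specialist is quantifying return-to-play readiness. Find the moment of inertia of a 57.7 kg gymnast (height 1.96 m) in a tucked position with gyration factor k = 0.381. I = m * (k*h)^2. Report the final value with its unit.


Radius of gyration = 0.381 * 1.96 = 0.74676 m
I = 57.7 * 0.74676^2
= 57.7 * 0.55765
= 32.176 kg*m^2

32.176 kg*m^2


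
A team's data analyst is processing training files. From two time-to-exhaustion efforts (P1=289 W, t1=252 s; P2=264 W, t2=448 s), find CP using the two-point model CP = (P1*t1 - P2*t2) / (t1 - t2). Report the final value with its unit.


Work in trial 1 = 72828 J
Work in trial 2 = 118272 J
Delta work = -45444 J
Delta time = -196 s
CP = -45444 / -196 = 231.86 W

231.86 W


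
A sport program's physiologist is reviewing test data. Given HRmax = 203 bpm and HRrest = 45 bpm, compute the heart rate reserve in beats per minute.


Heart rate reserve = maximum HR minus resting HR
HRR = 203 - 45 = 158 bpm

158 bpm


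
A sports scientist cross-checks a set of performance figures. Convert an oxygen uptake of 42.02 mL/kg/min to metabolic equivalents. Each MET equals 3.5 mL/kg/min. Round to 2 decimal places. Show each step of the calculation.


One MET = 3.5 mL/kg/min
Number of METs = 42.02 / 3.5
= 12.01 METs

12.01 METs


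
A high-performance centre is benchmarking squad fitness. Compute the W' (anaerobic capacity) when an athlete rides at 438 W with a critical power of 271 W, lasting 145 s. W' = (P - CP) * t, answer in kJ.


Above-CP power = 167 W
Duration = 145 s
W' = 167 * 145 = 24215 J
Convert: 24215 / 1000 = 24.215 kJ

24.215 kJ


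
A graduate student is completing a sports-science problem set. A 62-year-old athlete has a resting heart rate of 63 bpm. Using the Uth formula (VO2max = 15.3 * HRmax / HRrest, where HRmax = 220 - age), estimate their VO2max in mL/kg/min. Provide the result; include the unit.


HRmax = 220 - 62 = 158 bpm
Ratio = HRmax / HRrest = 158 / 63 = 2.5079
VO2max = 15.3 * 2.5079 = 38.37 mL/kg/min

38.37 mL/kg/min


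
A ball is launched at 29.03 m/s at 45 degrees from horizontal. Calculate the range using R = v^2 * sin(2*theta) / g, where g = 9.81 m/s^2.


sin(2 * 45) = sin(90) = 1.0
v^2 = 29.03^2 = 842.7409
R = 842.7409 * 1.0 / 9.81
= 85.906 m

85.906 m


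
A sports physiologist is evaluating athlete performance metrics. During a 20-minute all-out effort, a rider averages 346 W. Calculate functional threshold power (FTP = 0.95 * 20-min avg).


FTP = 0.95 * 346
= 328.7 W

328.7 W


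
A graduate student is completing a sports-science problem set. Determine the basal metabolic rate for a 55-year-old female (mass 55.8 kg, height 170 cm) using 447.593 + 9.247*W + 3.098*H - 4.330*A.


BMR = 447.593 + 9.247*55.8 + 3.098*170 - 4.330*55
= 1252.09 kcal/day

1252.09 kcal/day


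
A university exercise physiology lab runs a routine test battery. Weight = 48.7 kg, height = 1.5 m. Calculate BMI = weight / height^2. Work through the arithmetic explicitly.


height^2 = 1.5^2 = 2.25
BMI = 48.7 / 2.25 = 21.64 kg/m^2

21.64 kg/m^2


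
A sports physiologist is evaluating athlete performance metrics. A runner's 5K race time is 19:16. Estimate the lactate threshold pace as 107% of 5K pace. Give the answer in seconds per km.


Total race time = 19*60 + 16 = 1156 seconds
5K pace = 1156 / 5 = 231.2 sec/km
LT pace = 231.2 * 1.07 = 247.38 sec/km

247.38 s/km


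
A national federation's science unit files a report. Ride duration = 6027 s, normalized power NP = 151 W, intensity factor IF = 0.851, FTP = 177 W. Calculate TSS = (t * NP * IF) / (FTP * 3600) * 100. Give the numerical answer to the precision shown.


Numerator = 6027 * 151 * 0.851 = 774475.527
Denominator = 177 * 3600 = 637200
TSS = 774475.527 / 637200 * 100
= 121.54

121.54 TSS


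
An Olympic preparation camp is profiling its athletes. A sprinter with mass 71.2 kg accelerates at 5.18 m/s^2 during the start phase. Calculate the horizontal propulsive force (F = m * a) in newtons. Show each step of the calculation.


F = m * a
= 71.2 * 5.18
= 368.82 N

368.82 N


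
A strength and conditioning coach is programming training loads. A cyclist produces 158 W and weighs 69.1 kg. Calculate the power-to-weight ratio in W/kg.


P/W = power / mass
= 158 / 69.1
= 2.287 W/kg

2.287 W/kg


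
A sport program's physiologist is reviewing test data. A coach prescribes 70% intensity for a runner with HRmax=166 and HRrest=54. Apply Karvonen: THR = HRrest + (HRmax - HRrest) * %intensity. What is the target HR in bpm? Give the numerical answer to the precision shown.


Heart rate reserve = 166 - 54 = 112
Intensity fraction = 70 / 100 = 0.7
THR = 54 + 112 * 0.7 = 132.4 bpm

132.4 bpm


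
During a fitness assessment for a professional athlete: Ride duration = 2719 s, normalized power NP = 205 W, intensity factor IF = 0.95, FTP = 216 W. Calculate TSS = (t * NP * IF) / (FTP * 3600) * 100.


Numerator = 2719 * 205 * 0.95 = 529525.25
Denominator = 216 * 3600 = 777600
TSS = 529525.25 / 777600 * 100
= 68.1

68.1 TSS


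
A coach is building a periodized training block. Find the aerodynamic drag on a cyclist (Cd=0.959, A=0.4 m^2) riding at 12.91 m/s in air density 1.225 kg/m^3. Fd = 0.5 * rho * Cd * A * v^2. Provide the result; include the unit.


Fd = 0.5 * 1.225 * 0.959 * 0.4 * 12.91^2
= 0.5 * 1.225 * 0.959 * 0.4 * 166.6681
= 39.16 N

39.16 N


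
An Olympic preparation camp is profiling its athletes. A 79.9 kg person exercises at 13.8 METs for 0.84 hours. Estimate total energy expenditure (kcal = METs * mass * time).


Energy = METs * mass(kg) * time(h)
= 13.8 * 79.9 * 0.84
= 926.2 kcal

926.2 kcal


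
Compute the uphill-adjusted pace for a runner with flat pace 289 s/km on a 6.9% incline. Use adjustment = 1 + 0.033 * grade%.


Adjustment factor = 1 + 0.033 * 6.9 = 1.2277
Grade-adjusted pace = 289 * 1.2277 = 354.81 s/km

354.81 s/km


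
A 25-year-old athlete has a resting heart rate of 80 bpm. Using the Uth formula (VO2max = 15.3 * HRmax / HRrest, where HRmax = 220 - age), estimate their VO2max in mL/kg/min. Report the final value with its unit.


HRmax = 220 - 25 = 195 bpm
Ratio = HRmax / HRrest = 195 / 80 = 2.4375
VO2max = 15.3 * 2.4375 = 37.29 mL/kg/min

37.29 mL/kg/min


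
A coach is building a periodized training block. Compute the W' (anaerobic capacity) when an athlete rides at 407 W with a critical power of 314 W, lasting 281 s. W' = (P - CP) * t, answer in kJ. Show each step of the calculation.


Above-CP power = 93 W
Duration = 281 s
W' = 93 * 281 = 26133 J
Convert: 26133 / 1000 = 26.133 kJ

26.133 kJ


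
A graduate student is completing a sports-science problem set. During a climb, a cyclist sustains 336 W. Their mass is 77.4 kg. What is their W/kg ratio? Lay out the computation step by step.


Power-to-weight = 336 W / 77.4 kg
= 4.341 W/kg

4.341 W/kg


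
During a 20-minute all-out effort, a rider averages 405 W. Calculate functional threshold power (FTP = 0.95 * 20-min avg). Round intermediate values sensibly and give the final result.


FTP = 0.95 * 405
= 384.75 W

384.75 W


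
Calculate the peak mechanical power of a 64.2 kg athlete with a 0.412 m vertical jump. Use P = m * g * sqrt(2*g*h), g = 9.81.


First, sqrt(2gh) = sqrt(2 * 9.81 * 0.412)
= sqrt(8.08344) = 2.843139 m/s
Power = 64.2 * 9.81 * 2.843139 = 1790.61 W

1790.61 W


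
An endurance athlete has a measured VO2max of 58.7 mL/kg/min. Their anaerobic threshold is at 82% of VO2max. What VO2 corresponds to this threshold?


Anaerobic threshold VO2 = VO2max * 82%
= 58.7 * 0.82
= 48.13 mL/kg/min

48.13 mL/kg/min


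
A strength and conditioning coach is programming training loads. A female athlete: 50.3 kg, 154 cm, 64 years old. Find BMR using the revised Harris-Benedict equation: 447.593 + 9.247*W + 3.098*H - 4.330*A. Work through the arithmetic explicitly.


Intercept = 447.593
Weight contribution = 9.247 * 50.3 = 465.1241
Height contribution = 3.098 * 154 = 477.092
Age contribution = 4.33 * 64 = 277.12
BMR = 447.593 + 465.1241 + 477.092 - 277.12
= 1112.69 kcal/day

1112.69 kcal/day


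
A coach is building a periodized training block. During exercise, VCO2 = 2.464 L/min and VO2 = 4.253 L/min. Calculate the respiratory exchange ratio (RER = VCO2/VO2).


RER = VCO2 / VO2
= 2.464 / 4.253
= 0.5794

0.5794


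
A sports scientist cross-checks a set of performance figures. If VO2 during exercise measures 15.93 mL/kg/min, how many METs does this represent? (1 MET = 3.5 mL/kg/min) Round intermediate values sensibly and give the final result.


METs = VO2 / 3.5 = 15.93 / 3.5 = 4.55

4.55 METs


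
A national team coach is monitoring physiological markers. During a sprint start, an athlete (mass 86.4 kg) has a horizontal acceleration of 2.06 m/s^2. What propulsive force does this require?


Propulsive force = mass * acceleration
= 86.4 kg * 2.06 m/s^2
= 177.98 N

177.98 N


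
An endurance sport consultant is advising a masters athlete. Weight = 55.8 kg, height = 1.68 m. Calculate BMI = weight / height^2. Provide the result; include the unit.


height^2 = 1.68^2 = 2.8224
BMI = 55.8 / 2.8224 = 19.77 kg/m^2

19.77 kg/m^2


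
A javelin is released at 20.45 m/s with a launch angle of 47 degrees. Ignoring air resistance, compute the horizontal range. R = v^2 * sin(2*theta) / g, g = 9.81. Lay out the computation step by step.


Launch speed squared = 418.2025
sin(2 * 47 deg) = 0.997564
Range = 418.2025 * 0.997564 / 9.81
= 42.526 m

42.526 m


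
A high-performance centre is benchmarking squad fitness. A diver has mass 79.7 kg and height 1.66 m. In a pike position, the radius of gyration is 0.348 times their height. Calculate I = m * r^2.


r = 0.348 * 1.66 = 0.57768 m
I = m * r^2 = 79.7 * 0.333714 = 26.597 kg*m^2

26.597 kg*m^2


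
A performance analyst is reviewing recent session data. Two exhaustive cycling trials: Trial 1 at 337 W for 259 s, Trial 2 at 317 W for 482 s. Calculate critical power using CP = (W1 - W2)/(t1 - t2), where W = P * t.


W1 = 337 * 259 = 87283 J
W2 = 317 * 482 = 152794 J
CP = (87283 - 152794) / (259 - 482)
= -65511 / -223
= 293.77 W

293.77 W


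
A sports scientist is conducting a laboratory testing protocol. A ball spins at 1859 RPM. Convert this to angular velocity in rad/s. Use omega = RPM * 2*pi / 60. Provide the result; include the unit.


omega = 1859 * 2 * pi / 60
= 1859 * 6.28318531 / 60
= 11680.441 / 60
= 194.674 rad/s

194.674 rad/s


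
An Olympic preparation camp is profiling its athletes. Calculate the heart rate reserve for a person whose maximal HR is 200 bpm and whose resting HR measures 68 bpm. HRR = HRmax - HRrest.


HRmax = 200 bpm
HRrest = 68 bpm
HRR = 200 - 68 = 132 bpm

132 bpm


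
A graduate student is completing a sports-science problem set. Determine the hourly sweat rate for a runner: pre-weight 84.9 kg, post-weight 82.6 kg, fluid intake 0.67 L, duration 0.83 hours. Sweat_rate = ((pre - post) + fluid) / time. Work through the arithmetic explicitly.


Mass lost = 84.9 - 82.6 = 2.3 kg
Add fluid consumed: 2.3 + 0.67 = 2.97 L total sweat
Sweat rate = 2.97 / 0.83 = 3.578 L/h

3.578 L/h


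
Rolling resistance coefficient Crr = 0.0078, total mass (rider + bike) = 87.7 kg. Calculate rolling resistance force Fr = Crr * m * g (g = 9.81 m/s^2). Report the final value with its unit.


Fr = Crr * m * g
= 0.0078 * 87.7 * 9.81
= 6.711 N

6.711 N


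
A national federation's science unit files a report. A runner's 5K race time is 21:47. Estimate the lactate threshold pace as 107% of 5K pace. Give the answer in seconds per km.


Total race time = 21*60 + 47 = 1307 seconds
5K pace = 1307 / 5 = 261.4 sec/km
LT pace = 261.4 * 1.07 = 279.7 sec/km

279.7 s/km


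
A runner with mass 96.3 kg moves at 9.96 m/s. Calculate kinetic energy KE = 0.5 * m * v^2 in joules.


v^2 = 9.96^2 = 99.2016
KE = 0.5 * 96.3 * 99.2016
= 4776.56 J

4776.56 J


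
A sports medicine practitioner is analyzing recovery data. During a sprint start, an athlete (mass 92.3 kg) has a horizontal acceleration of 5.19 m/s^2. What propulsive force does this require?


Propulsive force = mass * acceleration
= 92.3 kg * 5.19 m/s^2
= 479.04 N

479.04 N


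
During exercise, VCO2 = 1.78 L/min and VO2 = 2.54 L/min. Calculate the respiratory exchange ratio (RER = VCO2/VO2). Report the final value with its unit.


RER = VCO2 / VO2
= 1.78 / 2.54
= 0.7008

0.7008


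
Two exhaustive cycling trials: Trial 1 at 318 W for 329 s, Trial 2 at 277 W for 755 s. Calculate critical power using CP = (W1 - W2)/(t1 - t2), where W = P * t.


W1 = 318 * 329 = 104622 J
W2 = 277 * 755 = 209135 J
CP = (104622 - 209135) / (329 - 755)
= -104513 / -426
= 245.34 W

245.34 W


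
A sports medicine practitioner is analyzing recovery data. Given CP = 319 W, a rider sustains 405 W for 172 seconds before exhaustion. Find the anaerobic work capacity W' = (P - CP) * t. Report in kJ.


Excess power = 405 - 319 = 86 W
Work above CP = 86 * 172 = 14792 J
W' = 14.792 kJ

14.792 kJ


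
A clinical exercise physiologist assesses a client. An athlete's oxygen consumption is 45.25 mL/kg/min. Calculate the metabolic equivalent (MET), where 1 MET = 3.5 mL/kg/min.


MET = VO2 / 3.5
= 45.25 / 3.5
= 12.93 METs

12.93 METs


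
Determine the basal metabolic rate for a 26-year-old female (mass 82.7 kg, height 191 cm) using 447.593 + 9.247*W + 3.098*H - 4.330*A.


BMR = 447.593 + 9.247*82.7 + 3.098*191 - 4.330*26
= 1691.46 kcal/day

1691.46 kcal/day


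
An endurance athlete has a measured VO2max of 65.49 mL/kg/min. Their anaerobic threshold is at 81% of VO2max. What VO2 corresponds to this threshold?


Anaerobic threshold VO2 = VO2max * 81%
= 65.49 * 0.81
= 53.05 mL/kg/min

53.05 mL/kg/min


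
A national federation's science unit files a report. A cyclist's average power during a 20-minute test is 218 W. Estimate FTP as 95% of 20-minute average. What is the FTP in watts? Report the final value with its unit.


FTP = 20-min power * 0.95
= 218 * 0.95
= 207.1 W

207.1 W


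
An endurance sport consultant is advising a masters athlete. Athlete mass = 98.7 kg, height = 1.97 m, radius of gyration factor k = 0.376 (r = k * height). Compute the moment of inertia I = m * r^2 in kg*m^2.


r = k * height = 0.376 * 1.97 = 0.74072 m
r^2 = 0.74072^2 = 0.548666
I = 98.7 * 0.548666 = 54.153 kg*m^2

54.153 kg*m^2


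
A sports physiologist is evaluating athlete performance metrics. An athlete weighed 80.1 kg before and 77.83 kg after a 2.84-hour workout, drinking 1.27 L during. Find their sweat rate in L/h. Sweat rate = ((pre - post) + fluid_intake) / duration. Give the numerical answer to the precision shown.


Body mass change = 2.27 kg
Total sweat loss = 2.27 + 1.27 = 3.54 L
Rate = 3.54 / 2.84 = 1.246 L/h

1.246 L/h


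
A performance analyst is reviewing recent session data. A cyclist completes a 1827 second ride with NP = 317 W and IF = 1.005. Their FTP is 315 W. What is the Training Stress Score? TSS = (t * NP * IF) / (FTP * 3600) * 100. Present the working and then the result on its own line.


t * NP * IF = 1827 * 317 * 1.005 = 582054.795
FTP * 3600 = 1134000
TSS = (582054.795 / 1134000) * 100 = 51.33

51.33 TSS


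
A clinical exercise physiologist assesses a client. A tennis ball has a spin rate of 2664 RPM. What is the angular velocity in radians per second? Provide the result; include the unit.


Convert RPM to rad/s: multiply by 2*pi and divide by 60
omega = 2664 * 2 * pi / 60
= 278.973 rad/s

278.973 rad/s


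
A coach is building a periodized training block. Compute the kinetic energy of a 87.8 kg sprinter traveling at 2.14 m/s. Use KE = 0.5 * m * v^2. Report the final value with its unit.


Velocity squared = 4.5796
KE = 0.5 * 87.8 * 4.5796 = 201.04 J

201.04 J


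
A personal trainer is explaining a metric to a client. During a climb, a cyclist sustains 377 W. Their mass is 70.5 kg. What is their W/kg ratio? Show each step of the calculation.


Power-to-weight = 377 W / 70.5 kg
= 5.348 W/kg

5.348 W/kg


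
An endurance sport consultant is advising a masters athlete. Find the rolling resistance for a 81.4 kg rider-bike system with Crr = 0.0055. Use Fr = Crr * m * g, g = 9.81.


m * g = 81.4 * 9.81 = 798.534 N
Fr = 0.0055 * 798.534 = 4.392 N

4.392 N


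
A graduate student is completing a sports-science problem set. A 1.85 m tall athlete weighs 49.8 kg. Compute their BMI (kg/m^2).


height^2 = 3.4225 m^2
BMI = 49.8 / 3.4225 = 14.55 kg/m^2

14.55 kg/m^2


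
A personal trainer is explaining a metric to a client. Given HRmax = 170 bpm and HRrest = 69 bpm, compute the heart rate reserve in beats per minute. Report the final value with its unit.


Heart rate reserve = maximum HR minus resting HR
HRR = 170 - 69 = 101 bpm

101 bpm


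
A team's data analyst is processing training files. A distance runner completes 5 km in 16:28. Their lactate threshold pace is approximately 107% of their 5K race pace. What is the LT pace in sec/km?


Convert to seconds: 16 min 28 s = 988 s
Pace per km = 988 / 5 = 197.6 s/km
LT pace = 197.6 * 1.07 = 211.43 s/km

211.43 s/km


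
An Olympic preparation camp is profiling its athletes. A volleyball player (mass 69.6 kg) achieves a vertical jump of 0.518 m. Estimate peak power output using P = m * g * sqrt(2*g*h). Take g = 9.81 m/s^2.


2 * g * h = 2 * 9.81 * 0.518 = 10.16316
sqrt(10.16316) = 3.187971 m/s
P = 69.6 * 9.81 * 3.187971 = 2176.67 W

2176.67 W


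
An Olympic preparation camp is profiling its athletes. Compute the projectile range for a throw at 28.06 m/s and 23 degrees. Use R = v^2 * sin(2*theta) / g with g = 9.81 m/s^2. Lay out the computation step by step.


Two times the angle = 46 degrees
sin(46) = 0.71934
R = 787.3636 * 0.71934 / 9.81 = 57.735 m

57.735 m


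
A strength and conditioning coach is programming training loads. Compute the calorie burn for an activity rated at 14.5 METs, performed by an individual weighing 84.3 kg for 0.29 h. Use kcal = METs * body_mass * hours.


Product of METs and mass = 14.5 * 84.3 = 1222.35
Total kcal = 1222.35 * 0.29 = 354.48 kcal

354.48 kcal


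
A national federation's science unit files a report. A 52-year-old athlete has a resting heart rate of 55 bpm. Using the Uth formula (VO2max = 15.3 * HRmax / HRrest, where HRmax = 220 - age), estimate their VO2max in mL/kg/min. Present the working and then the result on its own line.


HRmax = 220 - 52 = 168 bpm
Ratio = HRmax / HRrest = 168 / 55 = 3.0545
VO2max = 15.3 * 3.0545 = 46.73 mL/kg/min

46.73 mL/kg/min


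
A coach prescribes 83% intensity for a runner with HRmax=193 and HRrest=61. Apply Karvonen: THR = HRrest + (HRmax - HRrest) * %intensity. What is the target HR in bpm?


Heart rate reserve = 193 - 61 = 132
Intensity fraction = 83 / 100 = 0.83
THR = 61 + 132 * 0.83 = 170.56 bpm

170.56 bpm


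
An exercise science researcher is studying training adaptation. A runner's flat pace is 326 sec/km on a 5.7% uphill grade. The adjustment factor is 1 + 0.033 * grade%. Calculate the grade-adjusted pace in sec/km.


Factor = 1 + 0.033 * 5.7 = 1.1881
Adjusted pace = 326 * 1.1881
= 387.32 sec/km

387.32 s/km


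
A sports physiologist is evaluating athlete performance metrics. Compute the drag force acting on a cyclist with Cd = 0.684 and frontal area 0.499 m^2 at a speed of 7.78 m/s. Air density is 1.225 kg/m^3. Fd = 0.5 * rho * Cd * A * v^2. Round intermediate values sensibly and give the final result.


Step 1: v^2 = 60.5284
Step 2: Fd = 0.5 * 1.225 * 0.684 * 0.499 * 60.5284
= 12.654 N

12.654 N


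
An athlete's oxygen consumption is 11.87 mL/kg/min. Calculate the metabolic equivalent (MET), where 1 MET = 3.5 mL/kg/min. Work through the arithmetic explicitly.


MET = VO2 / 3.5
= 11.87 / 3.5
= 3.39 METs

3.39 METs
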